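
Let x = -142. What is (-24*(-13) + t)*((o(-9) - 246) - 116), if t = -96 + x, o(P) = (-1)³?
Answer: -26862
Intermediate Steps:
o(P) = -1
t = -238 (t = -96 - 142 = -238)
(-24*(-13) + t)*((o(-9) - 246) - 116) = (-24*(-13) - 238)*((-1 - 246) - 116) = (312 - 238)*(-247 - 116) = 74*(-363) = -26862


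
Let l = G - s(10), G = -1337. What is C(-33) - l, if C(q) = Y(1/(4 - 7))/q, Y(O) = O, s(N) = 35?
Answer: 135829/99 ≈ 1372.0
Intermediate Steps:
C(q) = -1/(3*q) (C(q) = 1/((4 - 7)*q) = 1/((-3)*q) = -1/(3*q))
l = -1372 (l = -1337 - 1*35 = -1337 - 35 = -1372)
C(-33) - l = -1/3/(-33) - 1*(-1372) = -1/3*(-1/33) + 1372 = 1/99 + 1372 = 135829/99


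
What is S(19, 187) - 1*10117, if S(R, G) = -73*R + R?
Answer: -11485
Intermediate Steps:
S(R, G) = -72*R
S(19, 187) - 1*10117 = -72*19 - 1*10117 = -1368 - 10117 = -11485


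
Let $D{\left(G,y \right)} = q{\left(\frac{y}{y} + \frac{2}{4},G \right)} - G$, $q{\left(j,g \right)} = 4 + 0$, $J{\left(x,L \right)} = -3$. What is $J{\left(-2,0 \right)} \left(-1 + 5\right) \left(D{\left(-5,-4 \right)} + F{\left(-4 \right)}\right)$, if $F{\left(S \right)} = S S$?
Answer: $-300$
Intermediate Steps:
$q{\left(j,g \right)} = 4$
$D{\left(G,y \right)} = 4 - G$
$F{\left(S \right)} = S^{2}$
$J{\left(-2,0 \right)} \left(-1 + 5\right) \left(D{\left(-5,-4 \right)} + F{\left(-4 \right)}\right) = - 3 \left(-1 + 5\right) \left(\left(4 - -5\right) + \left(-4\right)^{2}\right) = \left(-3\right) 4 \left(\left(4 + 5\right) + 16\right) = - 12 \left(9 + 16\right) = \left(-12\right) 25 = -300$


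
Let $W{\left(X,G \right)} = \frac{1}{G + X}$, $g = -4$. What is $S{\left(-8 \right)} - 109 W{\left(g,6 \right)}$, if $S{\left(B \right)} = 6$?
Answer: $- \frac{97}{2} \approx -48.5$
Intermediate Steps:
$S{\left(-8 \right)} - 109 W{\left(g,6 \right)} = 6 - \frac{109}{6 - 4} = 6 - \frac{109}{2} = - \frac{97}{2}$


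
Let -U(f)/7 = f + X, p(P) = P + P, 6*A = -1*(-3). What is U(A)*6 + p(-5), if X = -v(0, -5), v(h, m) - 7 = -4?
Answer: 95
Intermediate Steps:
v(h, m) = 3 (v(h, m) = 7 - 4 = 3)
A = ½ (A = (-1*(-3))/6 = (⅙)*3 = ½ ≈ 0.50000)
p(P) = 2*P
X = -3 (X = -1*3 = -3)
U(f) = 21 - 7*f (U(f) = -7*(f - 3) = -7*(-3 + f) = 21 - 7*f)
U(A)*6 + p(-5) = (21 - 7*½)*6 + 2*(-5) = (21 - 7/2)*6 - 10 = (35/2)*6 - 10 = 105 - 10 = 95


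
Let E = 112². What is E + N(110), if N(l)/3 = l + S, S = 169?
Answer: 13381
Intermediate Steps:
N(l) = 507 + 3*l (N(l) = 3*(l + 169) = 3*(169 + l) = 507 + 3*l)
E = 12544
E + N(110) = 12544 + (507 + 3*110) = 12544 + (507 + 330) = 12544 + 837 = 13381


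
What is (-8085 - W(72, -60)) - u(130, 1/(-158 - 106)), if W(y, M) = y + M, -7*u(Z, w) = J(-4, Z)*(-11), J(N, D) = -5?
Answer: -56624/7 ≈ -8089.1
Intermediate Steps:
u(Z, w) = -55/7 (u(Z, w) = -(-5)*(-11)/7 = -⅐*55 = -55/7)
W(y, M) = M + y
(-8085 - W(72, -60)) - u(130, 1/(-158 - 106)) = (-8085 - (-60 + 72)) - 1*(-55/7) = (-8085 - 1*12) + 55/7 = (-8085 - 12) + 55/7 = -8097 + 55/7 = -56624/7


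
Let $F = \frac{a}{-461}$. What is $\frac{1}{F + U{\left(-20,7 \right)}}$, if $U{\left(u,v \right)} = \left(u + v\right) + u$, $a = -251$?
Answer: $- \frac{461}{14962} \approx -0.030811$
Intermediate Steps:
$U{\left(u,v \right)} = v + 2 u$
$F = \frac{251}{461}$ ($F = - \frac{251}{-461} = \left(-251\right) \left(- \frac{1}{461}\right) = \frac{251}{461} \approx 0.54447$)
$\frac{1}{F + U{\left(-20,7 \right)}} = \frac{1}{\frac{251}{461} + \left(7 + 2 \left(-20\right)\right)} = \frac{1}{\frac{251}{461} + \left(7 - 40\right)} = \frac{1}{\frac{251}{461} - 33} = \frac{1}{- \frac{14962}{461}} = - \frac{461}{14962}$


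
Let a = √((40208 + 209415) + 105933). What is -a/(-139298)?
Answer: √88889/69649 ≈ 0.0042806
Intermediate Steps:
a = 2*√88889 (a = √(249623 + 105933) = √355556 = 2*√88889 ≈ 596.29)
-a/(-139298) = -2*√88889/(-139298) = -2*√88889*(-1/139298) = √88889/69649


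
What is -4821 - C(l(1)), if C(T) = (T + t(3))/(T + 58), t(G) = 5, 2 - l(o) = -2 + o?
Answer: -294089/61 ≈ -4821.1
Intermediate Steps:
l(o) = 4 - o (l(o) = 2 - (-2 + o) = 2 + (2 - o) = 4 - o)
C(T) = (5 + T)/(58 + T) (C(T) = (T + 5)/(T + 58) = (5 + T)/(58 + T))
-4821 - C(l(1)) = -4821 - (5 + (4 - 1*1))/(58 + (4 - 1*1)) = -4821 - (5 + (4 - 1))/(58 + (4 - 1)) = -4821 - (5 + 3)/(58 + 3) = -4821 - 8/61 = -294089/61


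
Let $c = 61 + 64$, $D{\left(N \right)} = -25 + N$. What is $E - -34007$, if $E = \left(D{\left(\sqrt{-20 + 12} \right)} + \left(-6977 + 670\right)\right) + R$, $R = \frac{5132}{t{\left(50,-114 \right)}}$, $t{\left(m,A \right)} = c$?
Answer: $\frac{3464507}{125} + 2 i \sqrt{2} \approx 27716.0 + 2.8284 i$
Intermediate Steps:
$c = 125$
$t{\left(m,A \right)} = 125$
$R = \frac{5132}{125} \approx 41.056$
$E = - \frac{786368}{125} + 2 i \sqrt{2}$ ($E = \left(\left(-25 + \sqrt{-20 + 12}\right) + \left(-6977 + 670\right)\right) + \frac{5132}{125} = \left(\left(-25 + \sqrt{-8}\right) - 6307\right) + \frac{5132}{125} = \left(\left(-25 + 2 i \sqrt{2}\right) - 6307\right) + \frac{5132}{125} = \left(-6332 + 2 i \sqrt{2}\right) + \frac{5132}{125} = - \frac{786368}{125} + 2 i \sqrt{2} \approx -6290.9 + 2.8284 i$)
$E - -34007 = \left(- \frac{786368}{125} + 2 i \sqrt{2}\right) - -34007 = \left(- \frac{786368}{125} + 2 i \sqrt{2}\right) + 34007 = \frac{3464507}{125} + 2 i \sqrt{2}$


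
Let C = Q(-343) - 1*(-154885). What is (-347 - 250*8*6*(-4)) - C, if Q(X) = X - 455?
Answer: -106434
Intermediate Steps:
Q(X) = -455 + X
C = 154087 (C = (-455 - 343) - 1*(-154885) = -798 + 154885 = 154087)
(-347 - 250*8*6*(-4)) - C = (-347 - 250*8*6*(-4)) - 1*154087 = (-347 - 12000*(-4)) - 154087 = (-347 - 250*(-192)) - 154087 = (-347 + 48000) - 154087 = 47653 - 154087 = -106434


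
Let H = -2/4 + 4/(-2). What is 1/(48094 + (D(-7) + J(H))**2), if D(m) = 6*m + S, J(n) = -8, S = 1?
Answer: 1/50495 ≈ 1.9804e-5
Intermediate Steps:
H = -5/2 (H = -2*1/4 + 4*(-1/2) = -1/2 - 2 = -5/2 ≈ -2.5000)
D(m) = 1 + 6*m (D(m) = 6*m + 1 = 1 + 6*m)
1/(48094 + (D(-7) + J(H))**2) = 1/(48094 + ((1 + 6*(-7)) - 8)**2) = 1/(48094 + ((1 - 42) - 8)**2) = 1/(48094 + (-41 - 8)**2) = 1/(48094 + (-49)**2) = 1/(48094 + 2401) = 1/50495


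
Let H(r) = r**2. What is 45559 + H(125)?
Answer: 61184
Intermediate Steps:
45559 + H(125) = 45559 + 125**2 = 45559 + 15625 = 61184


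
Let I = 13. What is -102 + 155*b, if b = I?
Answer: 1913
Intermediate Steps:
b = 13
-102 + 155*b = -102 + 155*13 = -102 + 2015 = 1913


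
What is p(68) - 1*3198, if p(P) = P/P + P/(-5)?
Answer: -16053/5 ≈ -3210.6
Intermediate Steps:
p(P) = 1 - P/5 (p(P) = 1 + P*(-⅕) = 1 - P/5)
p(68) - 1*3198 = (1 - ⅕*68) - 1*3198 = (1 - 68/5) - 3198 = -63/5 - 3198 = -16053/5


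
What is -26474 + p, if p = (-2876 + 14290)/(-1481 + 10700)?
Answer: -555928/21 ≈ -26473.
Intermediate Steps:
p = 26/21 (p = 11414/9219 = 11414*(1/9219) = 26/21 ≈ 1.2381)
-26474 + p = -26474 + 26/21 = -555928/21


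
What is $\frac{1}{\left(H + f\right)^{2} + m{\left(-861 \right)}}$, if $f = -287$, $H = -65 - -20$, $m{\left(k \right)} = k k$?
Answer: $\frac{1}{851545} \approx 1.1743 \cdot 10^{-6}$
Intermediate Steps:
$m{\left(k \right)} = k^{2}$
$H = -45$ ($H = -65 + 20 = -45$)
$\frac{1}{\left(H + f\right)^{2} + m{\left(-861 \right)}} = \frac{1}{\left(-45 - 287\right)^{2} + \left(-861\right)^{2}} = \frac{1}{\left(-332\right)^{2} + 741321} = \frac{1}{110224 + 741321} = \frac{1}{851545}$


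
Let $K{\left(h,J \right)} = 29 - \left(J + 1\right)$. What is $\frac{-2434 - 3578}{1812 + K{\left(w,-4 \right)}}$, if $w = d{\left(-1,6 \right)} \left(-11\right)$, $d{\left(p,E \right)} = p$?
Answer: $- \frac{1503}{461} \approx -3.2603$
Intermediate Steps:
$w = 11$ ($w = \left(-1\right) \left(-11\right) = 11$)
$K{\left(h,J \right)} = 28 - J$ ($K{\left(h,J \right)} = 29 - \left(1 + J\right) = 28 - J$)
$\frac{-2434 - 3578}{1812 + K{\left(w,-4 \right)}} = \frac{-2434 - 3578}{1812 + \left(28 - -4\right)} = - \frac{6012}{1812 + \left(28 + 4\right)} = - \frac{6012}{1812 + 32} = - \frac{6012}{1844} = \left(-6012\right) \frac{1}{1844} = - \frac{1503}{461}$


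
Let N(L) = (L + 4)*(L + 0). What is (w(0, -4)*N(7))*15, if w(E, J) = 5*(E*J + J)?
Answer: -23100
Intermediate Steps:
w(E, J) = 5*J + 5*E*J (w(E, J) = 5*(J + E*J) = 5*J + 5*E*J)
N(L) = L*(4 + L) (N(L) = (4 + L)*L = L*(4 + L))
(w(0, -4)*N(7))*15 = ((5*(-4)*(1 + 0))*(7*(4 + 7)))*15 = ((5*(-4)*1)*(7*11))*15 = -20*77*15 = -1540*15 = -23100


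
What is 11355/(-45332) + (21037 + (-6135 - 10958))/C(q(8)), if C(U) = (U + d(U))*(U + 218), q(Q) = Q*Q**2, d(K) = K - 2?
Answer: -296168639/1207871140 ≈ -0.24520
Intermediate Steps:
d(K) = -2 + K
q(Q) = Q**3
C(U) = (-2 + 2*U)*(218 + U) (C(U) = (U + (-2 + U))*(U + 218) = (-2 + 2*U)*(218 + U))
11355/(-45332) + (21037 + (-6135 - 10958))/C(q(8)) = 11355/(-45332) + (21037 + (-6135 - 10958))/(-436 + 2*(8**3)**2 + 434*8**3) = 11355*(-1/45332) + (21037 - 17093)/(-436 + 2*512**2 + 434*512) = -11355/45332 + 3944/(-436 + 2*262144 + 222208) = -11355/45332 + 3944/(-436 + 524288 + 222208) = -11355/45332 + 3944/746060 = -11355/45332 + 3944*(1/746060) = -11355/45332 + 986/186515 = -296168639/1207871140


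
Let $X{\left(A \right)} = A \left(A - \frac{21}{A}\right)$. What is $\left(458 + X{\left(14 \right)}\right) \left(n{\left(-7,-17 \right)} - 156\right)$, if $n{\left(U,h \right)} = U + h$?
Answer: $-113940$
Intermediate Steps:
$\left(458 + X{\left(14 \right)}\right) \left(n{\left(-7,-17 \right)} - 156\right) = \left(458 - \left(21 - 14^{2}\right)\right) \left(\left(-7 - 17\right) - 156\right) = \left(458 + \left(-21 + 196\right)\right) \left(-24 - 156\right) = \left(458 + 175\right) \left(-180\right) = 633 \left(-180\right) = -113940$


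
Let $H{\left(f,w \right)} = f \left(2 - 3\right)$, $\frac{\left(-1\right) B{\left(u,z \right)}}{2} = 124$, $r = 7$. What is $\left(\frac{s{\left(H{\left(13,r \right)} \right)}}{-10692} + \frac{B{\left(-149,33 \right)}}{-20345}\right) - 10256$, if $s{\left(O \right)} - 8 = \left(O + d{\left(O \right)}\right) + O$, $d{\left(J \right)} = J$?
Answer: $- \frac{2230971475129}{217528740} \approx -10256.0$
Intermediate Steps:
$B{\left(u,z \right)} = -248$ ($B{\left(u,z \right)} = \left(-2\right) 124 = -248$)
$H{\left(f,w \right)} = - f$ ($H{\left(f,w \right)} = f \left(-1\right) = - f$)
$s{\left(O \right)} = 8 + 3 O$ ($s{\left(O \right)} = 8 + \left(\left(O + O\right) + O\right) = 8 + \left(2 O + O\right) = 8 + 3 O$)
$\left(\frac{s{\left(H{\left(13,r \right)} \right)}}{-10692} + \frac{B{\left(-149,33 \right)}}{-20345}\right) - 10256 = \left(\frac{8 + 3 \left(\left(-1\right) 13\right)}{-10692} - \frac{248}{-20345}\right) - 10256 = \left(\left(8 + 3 \left(-13\right)\right) \left(- \frac{1}{10692}\right) - - \frac{248}{20345}\right) - 10256 = \left(\left(8 - 39\right) \left(- \frac{1}{10692}\right) + \frac{248}{20345}\right) - 10256 = \left(\left(-31\right) \left(- \frac{1}{10692}\right) + \frac{248}{20345}\right) - 10256 = \left(\frac{31}{10692} + \frac{248}{20345}\right) - 10256 = \frac{3282311}{217528740} - 10256 = - \frac{2230971475129}{217528740}$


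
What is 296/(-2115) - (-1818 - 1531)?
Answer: 7082839/2115 ≈ 3348.9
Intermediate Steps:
296/(-2115) - (-1818 - 1531) = 296*(-1/2115) - 1*(-3349) = -296/2115 + 3349 = 7082839/2115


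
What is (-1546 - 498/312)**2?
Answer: 6476225625/2704 ≈ 2.3951e+6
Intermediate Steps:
(-1546 - 498/312)**2 = (-1546 - 498*1/312)**2 = (-1546 - 83/52)**2 = (-80475/52)**2 = 6476225625/2704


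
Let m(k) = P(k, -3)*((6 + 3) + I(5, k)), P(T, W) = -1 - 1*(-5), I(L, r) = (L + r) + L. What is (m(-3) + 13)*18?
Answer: 1386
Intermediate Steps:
I(L, r) = r + 2*L
P(T, W) = 4 (P(T, W) = -1 + 5 = 4)
m(k) = 76 + 4*k (m(k) = 4*((6 + 3) + (k + 2*5)) = 4*(9 + (k + 10)) = 4*(9 + (10 + k)) = 4*(19 + k) = 76 + 4*k)
(m(-3) + 13)*18 = ((76 + 4*(-3)) + 13)*18 = ((76 - 12) + 13)*18 = (64 + 13)*18 = 77*18 = 1386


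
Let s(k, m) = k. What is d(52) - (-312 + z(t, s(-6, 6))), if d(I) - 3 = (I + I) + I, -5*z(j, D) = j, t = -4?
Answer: 2351/5 ≈ 470.20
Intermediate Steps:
z(j, D) = -j/5
d(I) = 3 + 3*I (d(I) = 3 + ((I + I) + I) = 3 + (2*I + I) = 3 + 3*I)
d(52) - (-312 + z(t, s(-6, 6))) = (3 + 3*52) - (-312 - ⅕*(-4)) = (3 + 156) - (-312 + ⅘) = 159 - 1*(-1556/5) = 159 + 1556/5 = 2351/5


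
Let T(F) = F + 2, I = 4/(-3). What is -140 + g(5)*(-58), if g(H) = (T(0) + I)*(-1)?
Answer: -304/3 ≈ -101.33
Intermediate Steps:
I = -4/3 (I = 4*(-⅓) = -4/3 ≈ -1.3333)
T(F) = 2 + F
g(H) = -⅔ (g(H) = ((2 + 0) - 4/3)*(-1) = (2 - 4/3)*(-1) = (⅔)*(-1) = -⅔)
-140 + g(5)*(-58) = -140 - ⅔*(-58) = -140 + 116/3 = -304/3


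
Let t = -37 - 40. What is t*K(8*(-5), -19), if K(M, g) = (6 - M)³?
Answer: -7494872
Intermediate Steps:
t = -77
t*K(8*(-5), -19) = -(-77)*(-6 + 8*(-5))³ = -(-77)*(-6 - 40)³ = -(-77)*(-46)³ = -(-77)*(-97336) = -77*97336 = -7494872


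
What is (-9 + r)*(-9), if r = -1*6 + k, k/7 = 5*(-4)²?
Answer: -4905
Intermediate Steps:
k = 560 (k = 7*(5*(-4)²) = 7*(5*16) = 7*80 = 560)
r = 554 (r = -1*6 + 560 = -6 + 560 = 554)
(-9 + r)*(-9) = (-9 + 554)*(-9) = 545*(-9) = -4905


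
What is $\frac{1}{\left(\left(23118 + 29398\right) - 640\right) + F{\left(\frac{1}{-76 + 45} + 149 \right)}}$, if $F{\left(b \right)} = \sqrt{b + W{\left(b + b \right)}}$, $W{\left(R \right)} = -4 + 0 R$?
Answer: $\frac{268026}{13904116027} - \frac{\sqrt{139314}}{83424696162} \approx 1.9272 \cdot 10^{-5}$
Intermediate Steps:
$W{\left(R \right)} = -4$ ($W{\left(R \right)} = -4 + 0 = -4$)
$F{\left(b \right)} = \sqrt{-4 + b}$ ($F{\left(b \right)} = \sqrt{b - 4} = \sqrt{-4 + b}$)
$\frac{1}{\left(\left(23118 + 29398\right) - 640\right) + F{\left(\frac{1}{-76 + 45} + 149 \right)}} = \frac{1}{\left(\left(23118 + 29398\right) - 640\right) + \sqrt{-4 + \left(\frac{1}{-76 + 45} + 149\right)}} = \frac{1}{\left(52516 - 640\right) + \sqrt{-4 + \left(\frac{1}{-31} + 149\right)}} = \frac{1}{51876 + \sqrt{-4 + \left(- \frac{1}{31} + 149\right)}} = \frac{1}{51876 + \sqrt{-4 + \frac{4618}{31}}} = \frac{1}{51876 + \sqrt{\frac{4494}{31}}} = \frac{1}{51876 + \frac{\sqrt{139314}}{31}}$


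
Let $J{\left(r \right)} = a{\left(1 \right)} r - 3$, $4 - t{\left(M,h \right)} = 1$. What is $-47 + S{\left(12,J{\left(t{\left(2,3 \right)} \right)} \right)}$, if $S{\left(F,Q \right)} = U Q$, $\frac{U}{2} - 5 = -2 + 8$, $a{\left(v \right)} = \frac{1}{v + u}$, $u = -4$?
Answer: $-135$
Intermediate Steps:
$a{\left(v \right)} = \frac{1}{-4 + v}$ ($a{\left(v \right)} = \frac{1}{v - 4} = \frac{1}{-4 + v}$)
$U = 22$ ($U = 10 + 2 \left(-2 + 8\right) = 10 + 2 \cdot 6 = 10 + 12 = 22$)
$t{\left(M,h \right)} = 3$ ($t{\left(M,h \right)} = 4 - 1 = 3$)
$J{\left(r \right)} = -3 - \frac{r}{3}$ ($J{\left(r \right)} = \frac{r}{-4 + 1} - 3 = \frac{r}{-3} - 3 = - \frac{r}{3} - 3 = -3 - \frac{r}{3}$)
$S{\left(F,Q \right)} = 22 Q$
$-47 + S{\left(12,J{\left(t{\left(2,3 \right)} \right)} \right)} = -47 + 22 \left(-3 - 1\right) = -47 + 22 \left(-4\right) = -47 - 88 = -135$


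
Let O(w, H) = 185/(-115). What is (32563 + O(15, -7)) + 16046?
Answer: 1117970/23 ≈ 48607.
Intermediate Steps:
O(w, H) = -37/23 (O(w, H) = 185*(-1/115) = -37/23)
(32563 + O(15, -7)) + 16046 = (32563 - 37/23) + 16046 = 748912/23 + 16046 = 1117970/23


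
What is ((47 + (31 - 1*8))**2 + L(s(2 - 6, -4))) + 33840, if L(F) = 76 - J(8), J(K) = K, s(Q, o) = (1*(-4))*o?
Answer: 38808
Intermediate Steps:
s(Q, o) = -4*o
L(F) = 68 (L(F) = 76 - 1*8 = 76 - 8 = 68)
((47 + (31 - 1*8))**2 + L(s(2 - 6, -4))) + 33840 = ((47 + (31 - 1*8))**2 + 68) + 33840 = ((47 + (31 - 8))**2 + 68) + 33840 = ((47 + 23)**2 + 68) + 33840 = (70**2 + 68) + 33840 = (4900 + 68) + 33840 = 4968 + 33840 = 38808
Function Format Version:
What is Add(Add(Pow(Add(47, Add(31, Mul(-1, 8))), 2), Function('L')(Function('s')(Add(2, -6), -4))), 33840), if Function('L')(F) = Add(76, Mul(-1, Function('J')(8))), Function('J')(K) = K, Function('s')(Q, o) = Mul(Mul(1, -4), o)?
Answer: 38808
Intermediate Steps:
Function('s')(Q, o) = Mul(-4, o)
Function('L')(F) = 68 (Function('L')(F) = Add(76, Mul(-1, 8)) = Add(76, -8) = 68)
Add(Add(Pow(Add(47, Add(31, Mul(-1, 8))), 2), Function('L')(Function('s')(Add(2, -6), -4))), 33840) = Add(Add(Pow(Add(47, Add(31, Mul(-1, 8))), 2), 68), 33840) = Add(Add(Pow(Add(47, Add(31, -8)), 2), 68), 33840) = Add(Add(Pow(Add(47, 23), 2), 68), 33840) = Add(Add(Pow(70, 2), 68), 33840) = Add(Add(4900, 68), 33840) = Add(4968, 33840) = 38808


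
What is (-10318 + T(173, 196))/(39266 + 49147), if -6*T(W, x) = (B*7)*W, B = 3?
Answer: -21847/176826 ≈ -0.12355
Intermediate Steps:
T(W, x) = -7*W/2 (T(W, x) = -3*7*W/6 = -7*W/2)
(-10318 + T(173, 196))/(39266 + 49147) = (-10318 - 7/2*173)/(39266 + 49147) = (-10318 - 1211/2)/88413 = -21847/2*1/88413 = -21847/176826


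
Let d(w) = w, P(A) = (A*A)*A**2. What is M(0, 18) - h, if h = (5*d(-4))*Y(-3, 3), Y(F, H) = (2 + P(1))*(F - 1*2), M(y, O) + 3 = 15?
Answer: -288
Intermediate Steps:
P(A) = A**4 (P(A) = A**2*A**2 = A**4)
M(y, O) = 12 (M(y, O) = -3 + 15 = 12)
Y(F, H) = -6 + 3*F (Y(F, H) = (2 + 1**4)*(F - 1*2) = (2 + 1)*(F - 2) = 3*(-2 + F) = -6 + 3*F)
h = 300 (h = (5*(-4))*(-6 + 3*(-3)) = -20*(-6 - 9) = -20*(-15) = 300)
M(0, 18) - h = 12 - 1*300 = 12 - 300 = -288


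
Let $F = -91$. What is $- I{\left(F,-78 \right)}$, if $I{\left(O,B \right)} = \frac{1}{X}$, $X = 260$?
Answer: $- \frac{1}{260} \approx -0.0038462$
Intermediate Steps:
$I{\left(O,B \right)} = \frac{1}{260}$
$- I{\left(F,-78 \right)} = \left(-1\right) \frac{1}{260} = - \frac{1}{260}$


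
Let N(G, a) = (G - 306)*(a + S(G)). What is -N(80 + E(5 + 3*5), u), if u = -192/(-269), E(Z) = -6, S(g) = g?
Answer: 4662736/269 ≈ 17334.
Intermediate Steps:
u = 192/269 (u = -192*(-1/269) = 192/269 ≈ 0.71375)
N(G, a) = (-306 + G)*(G + a) (N(G, a) = (G - 306)*(a + G) = (-306 + G)*(G + a))
-N(80 + E(5 + 3*5), u) = -((80 - 6)² - 306*(80 - 6) - 306*192/269 + (80 - 6)*(192/269)) = -(74² - 306*74 - 58752/269 + 74*(192/269)) = -(5476 - 22644 - 58752/269 + 14208/269) = -1*(-4662736/269) = 4662736/269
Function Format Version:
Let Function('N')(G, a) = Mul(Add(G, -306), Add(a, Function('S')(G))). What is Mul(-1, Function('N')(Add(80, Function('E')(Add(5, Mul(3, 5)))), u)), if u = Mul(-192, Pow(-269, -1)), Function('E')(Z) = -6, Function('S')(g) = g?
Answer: Rational(4662736, 269) ≈ 17334.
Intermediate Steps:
u = Rational(192, 269) (u = Mul(-192, Rational(-1, 269)) = Rational(192, 269) ≈ 0.71375)
Function('N')(G, a) = Mul(Add(-306, G), Add(G, a)) (Function('N')(G, a) = Mul(Add(G, -306), Add(a, G)) = Mul(Add(-306, G), Add(G, a)))
Mul(-1, Function('N')(Add(80, Function('E')(Add(5, Mul(3, 5)))), u)) = Mul(-1, Add(Pow(Add(80, -6), 2), Mul(-306, Add(80, -6)), Mul(-306, Rational(192, 269)), Mul(Add(80, -6), Rational(192, 269)))) = Mul(-1, Add(Pow(74, 2), Mul(-306, 74), Rational(-58752, 269), Mul(74, Rational(192, 269)))) = Mul(-1, Add(5476, -22644, Rational(-58752, 269), Rational(14208, 269))) = Mul(-1, Rational(-4662736, 269)) = Rational(4662736, 269)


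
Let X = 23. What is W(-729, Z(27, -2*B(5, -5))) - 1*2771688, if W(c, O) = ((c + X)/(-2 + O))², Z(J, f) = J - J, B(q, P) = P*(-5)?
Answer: -2647079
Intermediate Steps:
B(q, P) = -5*P
Z(J, f) = 0
W(c, O) = (23 + c)²/(-2 + O)² (W(c, O) = ((c + 23)/(-2 + O))² = ((23 + c)/(-2 + O))² = (23 + c)²/(-2 + O)²)
W(-729, Z(27, -2*B(5, -5))) - 1*2771688 = (23 - 729)²/(-2 + 0)² - 1*2771688 = (-706)²/(-2)² - 2771688 = (¼)*498436 - 2771688 = 124609 - 2771688 = -2647079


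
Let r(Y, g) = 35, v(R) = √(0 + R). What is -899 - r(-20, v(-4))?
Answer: -934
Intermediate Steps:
v(R) = √R
-899 - r(-20, v(-4)) = -899 - 1*35 = -899 - 35 = -934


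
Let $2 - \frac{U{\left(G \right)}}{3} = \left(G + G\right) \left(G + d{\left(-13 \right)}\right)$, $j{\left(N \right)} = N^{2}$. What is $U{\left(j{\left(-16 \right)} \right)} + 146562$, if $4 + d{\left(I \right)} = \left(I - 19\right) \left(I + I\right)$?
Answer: $-1518456$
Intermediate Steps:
$d{\left(I \right)} = -4 + 2 I \left(-19 + I\right)$ ($d{\left(I \right)} = -4 + \left(I - 19\right) \left(I + I\right) = -4 + \left(-19 + I\right) 2 I = -4 + 2 I \left(-19 + I\right)$)
$U{\left(G \right)} = 6 - 6 G \left(828 + G\right)$ ($U{\left(G \right)} = 6 - 3 \left(G + G\right) \left(G - \left(-490 - 338\right)\right) = 6 - 3 \cdot 2 G \left(G + \left(-4 + 494 + 2 \cdot 169\right)\right) = 6 - 3 \cdot 2 G \left(G + \left(-4 + 494 + 338\right)\right) = 6 - 3 \cdot 2 G \left(G + 828\right) = 6 - 3 \cdot 2 G \left(828 + G\right) = 6 - 6 G \left(828 + G\right)$)
$U{\left(j{\left(-16 \right)} \right)} + 146562 = \left(6 - 4968 \left(-16\right)^{2} - 6 \left(\left(-16\right)^{2}\right)^{2}\right) + 146562 = \left(6 - 1271808 - 6 \cdot 256^{2}\right) + 146562 = \left(6 - 1271808 - 393216\right) + 146562 = -1665018 + 146562 = -1518456$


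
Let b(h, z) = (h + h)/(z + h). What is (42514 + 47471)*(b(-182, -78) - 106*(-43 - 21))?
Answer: 610584219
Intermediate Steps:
b(h, z) = 2*h/(h + z) (b(h, z) = (2*h)/(h + z) = 2*h/(h + z))
(42514 + 47471)*(b(-182, -78) - 106*(-43 - 21)) = (42514 + 47471)*(2*(-182)/(-182 - 78) - 106*(-43 - 21)) = 89985*(2*(-182)/(-260) - 106*(-64)) = 89985*(2*(-182)*(-1/260) + 6784) = 89985*(7/5 + 6784) = 89985*(33927/5) = 610584219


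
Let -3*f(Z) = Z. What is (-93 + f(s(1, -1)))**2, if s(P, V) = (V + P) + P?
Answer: 78400/9 ≈ 8711.1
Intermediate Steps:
s(P, V) = V + 2*P (s(P, V) = (P + V) + P = V + 2*P)
f(Z) = -Z/3
(-93 + f(s(1, -1)))**2 = (-93 - (-1 + 2*1)/3)**2 = (-93 - (-1 + 2)/3)**2 = (-93 - 1/3*1)**2 = (-93 - 1/3)**2 = (-280/3)**2 = 78400/9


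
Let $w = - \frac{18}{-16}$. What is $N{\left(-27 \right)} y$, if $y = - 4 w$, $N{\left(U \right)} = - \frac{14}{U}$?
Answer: $- \frac{7}{3} \approx -2.3333$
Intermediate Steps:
$w = \frac{9}{8}$ ($w = \left(-18\right) \left(- \frac{1}{16}\right) = \frac{9}{8} \approx 1.125$)
$y = - \frac{9}{2}$ ($y = \left(-4\right) \frac{9}{8} = - \frac{9}{2} \approx -4.5$)
$N{\left(-27 \right)} y = - \frac{14}{-27} \left(- \frac{9}{2}\right) = \left(-14\right) \left(- \frac{1}{27}\right) \left(- \frac{9}{2}\right) = \frac{14}{27} \left(- \frac{9}{2}\right) = - \frac{7}{3}$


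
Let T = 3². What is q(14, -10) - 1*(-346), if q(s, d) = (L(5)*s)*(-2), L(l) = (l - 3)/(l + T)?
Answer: 342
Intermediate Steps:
T = 9
L(l) = (-3 + l)/(9 + l) (L(l) = (l - 3)/(l + 9) = (-3 + l)/(9 + l))
q(s, d) = -2*s/7 (q(s, d) = (((-3 + 5)/(9 + 5))*s)*(-2) = ((2/14)*s)*(-2) = (((1/14)*2)*s)*(-2) = (s/7)*(-2) = -2*s/7)
q(14, -10) - 1*(-346) = -2/7*14 - 1*(-346) = -4 + 346 = 342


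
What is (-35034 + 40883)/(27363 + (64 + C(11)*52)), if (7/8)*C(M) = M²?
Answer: 40943/242325 ≈ 0.16896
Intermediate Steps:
C(M) = 8*M²/7
(-35034 + 40883)/(27363 + (64 + C(11)*52)) = (-35034 + 40883)/(27363 + (64 + ((8/7)*11²)*52)) = 5849/(27363 + (64 + ((8/7)*121)*52)) = 5849/(27363 + (64 + (968/7)*52)) = 5849/(27363 + (64 + 50336/7)) = 5849/(27363 + 50784/7) = 5849/(242325/7) = 5849*(7/242325) = 40943/242325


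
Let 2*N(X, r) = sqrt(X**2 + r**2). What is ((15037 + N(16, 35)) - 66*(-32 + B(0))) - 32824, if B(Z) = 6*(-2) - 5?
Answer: -14553 + sqrt(1481)/2 ≈ -14534.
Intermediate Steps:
B(Z) = -17 (B(Z) = -12 - 5 = -17)
N(X, r) = sqrt(X**2 + r**2)/2
((15037 + N(16, 35)) - 66*(-32 + B(0))) - 32824 = ((15037 + sqrt(16**2 + 35**2)/2) - 66*(-32 - 17)) - 32824 = ((15037 + sqrt(256 + 1225)/2) - 66*(-49)) - 32824 = ((15037 + sqrt(1481)/2) + 3234) - 32824 = (18271 + sqrt(1481)/2) - 32824 = -14553 + sqrt(1481)/2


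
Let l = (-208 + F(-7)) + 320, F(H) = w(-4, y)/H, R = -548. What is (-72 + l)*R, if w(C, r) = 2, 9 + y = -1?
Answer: -152344/7 ≈ -21763.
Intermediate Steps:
y = -10 (y = -9 - 1 = -10)
F(H) = 2/H
l = 782/7 (l = (-208 + 2/(-7)) + 320 = (-208 + 2*(-1/7)) + 320 = (-208 - 2/7) + 320 = -1458/7 + 320 = 782/7 ≈ 111.71)
(-72 + l)*R = (-72 + 782/7)*(-548) = (278/7)*(-548) = -152344/7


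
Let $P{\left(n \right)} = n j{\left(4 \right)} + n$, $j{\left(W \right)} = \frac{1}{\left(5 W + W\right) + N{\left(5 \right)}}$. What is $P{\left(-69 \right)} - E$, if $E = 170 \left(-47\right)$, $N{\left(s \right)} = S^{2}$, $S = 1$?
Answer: $\frac{197956}{25} \approx 7918.2$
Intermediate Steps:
$N{\left(s \right)} = 1$ ($N{\left(s \right)} = 1^{2} = 1$)
$E = -7990$
$j{\left(W \right)} = \frac{1}{1 + 6 W}$ ($j{\left(W \right)} = \frac{1}{\left(5 W + W\right) + 1} = \frac{1}{6 W + 1} = \frac{1}{1 + 6 W}$)
$P{\left(n \right)} = \frac{26 n}{25}$ ($P{\left(n \right)} = \frac{n}{1 + 6 \cdot 4} + n = \frac{n}{1 + 24} + n = \frac{n}{25} + n = \frac{26 n}{25}$)
$P{\left(-69 \right)} - E = \frac{26}{25} \left(-69\right) - -7990 = - \frac{1794}{25} + 7990 = \frac{197956}{25}$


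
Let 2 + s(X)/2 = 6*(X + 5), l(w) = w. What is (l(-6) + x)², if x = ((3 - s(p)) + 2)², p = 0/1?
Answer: 6734025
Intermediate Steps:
p = 0 (p = 0*1 = 0)
s(X) = 56 + 12*X (s(X) = -4 + 2*(6*(X + 5)) = -4 + 2*(6*(5 + X)) = -4 + 2*(30 + 6*X) = -4 + (60 + 12*X) = 56 + 12*X)
x = 2601 (x = ((3 - (56 + 12*0)) + 2)² = ((3 - (56 + 0)) + 2)² = ((3 - 1*56) + 2)² = ((3 - 56) + 2)² = (-53 + 2)² = (-51)² = 2601)
(l(-6) + x)² = (-6 + 2601)² = 2595² = 6734025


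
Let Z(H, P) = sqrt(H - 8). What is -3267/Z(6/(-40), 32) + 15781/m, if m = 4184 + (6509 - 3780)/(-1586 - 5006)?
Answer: 104028352/27578199 + 6534*I*sqrt(815)/163 ≈ 3.7721 + 1144.4*I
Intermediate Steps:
Z(H, P) = sqrt(-8 + H)
m = 27578199/6592 (m = 4184 + 2729/(-6592) = 4184 + 2729*(-1/6592) = 4184 - 2729/6592 = 27578199/6592 ≈ 4183.6)
-3267/Z(6/(-40), 32) + 15781/m = -3267/sqrt(-8 + 6/(-40)) + 15781/(27578199/6592) = -3267/sqrt(-8 + 6*(-1/40)) + 15781*(6592/27578199) = -3267/sqrt(-8 - 3/20) + 104028352/27578199 = -3267*(-2*I*sqrt(815)/163) + 104028352/27578199 = -(-6534)*I*sqrt(815)/163 + 104028352/27578199 = 6534*I*sqrt(815)/163 + 104028352/27578199 = 104028352/27578199 + 6534*I*sqrt(815)/163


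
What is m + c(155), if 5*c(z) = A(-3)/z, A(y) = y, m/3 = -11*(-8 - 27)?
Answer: 895122/775 ≈ 1155.0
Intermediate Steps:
m = 1155 (m = 3*(-11*(-8 - 27)) = 3*(-11*(-35)) = 3*385 = 1155)
c(z) = -3/(5*z) (c(z) = (-3/z)/5 = -3/(5*z))
m + c(155) = 1155 - ⅗/155 = 1155 - ⅗*1/155 = 1155 - 3/775 = 895122/775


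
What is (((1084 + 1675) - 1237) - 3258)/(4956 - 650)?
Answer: -868/2153 ≈ -0.40316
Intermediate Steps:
(((1084 + 1675) - 1237) - 3258)/(4956 - 650) = ((2759 - 1237) - 3258)/4306 = (1522 - 3258)*(1/4306) = -1736*1/4306 = -868/2153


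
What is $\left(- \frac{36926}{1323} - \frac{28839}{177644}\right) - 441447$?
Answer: $- \frac{103756801414705}{235023012} \approx -4.4148 \cdot 10^{5}$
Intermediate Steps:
$\left(- \frac{36926}{1323} - \frac{28839}{177644}\right) - 441447 = - \frac{6597836341}{235023012} - 441447 = - \frac{103756801414705}{235023012}$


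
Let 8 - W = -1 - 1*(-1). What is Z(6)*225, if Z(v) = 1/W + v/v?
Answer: 2025/8 ≈ 253.13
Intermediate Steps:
W = 8 (W = 8 - (-1 - 1*(-1)) = 8 - (-1 + 1) = 8 - 1*0 = 8 + 0 = 8)
Z(v) = 9/8 (Z(v) = 1/8 + v/v = 1*(⅛) + 1 = ⅛ + 1 = 9/8)
Z(6)*225 = (9/8)*225 = 2025/8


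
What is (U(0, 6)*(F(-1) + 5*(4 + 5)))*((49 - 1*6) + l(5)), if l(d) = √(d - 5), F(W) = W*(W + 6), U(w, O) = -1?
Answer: -1720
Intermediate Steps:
F(W) = W*(6 + W)
l(d) = √(-5 + d)
(U(0, 6)*(F(-1) + 5*(4 + 5)))*((49 - 1*6) + l(5)) = (-(-(6 - 1) + 5*(4 + 5)))*((49 - 1*6) + √(-5 + 5)) = (-(-1*5 + 5*9))*((49 - 6) + √0) = (-(-5 + 45))*(43 + 0) = -1*40*43 = -40*43 = -1720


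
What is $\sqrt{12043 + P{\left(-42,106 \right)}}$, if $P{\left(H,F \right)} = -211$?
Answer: $2 \sqrt{2958} \approx 108.78$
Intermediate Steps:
$\sqrt{12043 + P{\left(-42,106 \right)}} = \sqrt{12043 - 211} = \sqrt{11832} = 2 \sqrt{2958}$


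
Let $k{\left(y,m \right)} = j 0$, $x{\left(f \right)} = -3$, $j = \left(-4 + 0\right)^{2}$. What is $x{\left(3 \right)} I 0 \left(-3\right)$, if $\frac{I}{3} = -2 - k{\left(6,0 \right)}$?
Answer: $0$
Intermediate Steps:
$j = 16$ ($j = \left(-4\right)^{2} = 16$)
$k{\left(y,m \right)} = 0$ ($k{\left(y,m \right)} = 16 \cdot 0 = 0$)
$I = -6$ ($I = 3 \left(-2 - 0\right) = 3 \left(-2 + 0\right) = 3 \left(-2\right) = -6$)
$x{\left(3 \right)} I 0 \left(-3\right) = - 3 \left(\left(-6\right) 0\right) \left(-3\right) = \left(-3\right) 0 \left(-3\right) = 0 \left(-3\right) = 0$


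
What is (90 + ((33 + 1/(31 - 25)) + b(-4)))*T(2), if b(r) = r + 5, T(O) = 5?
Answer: 3725/6 ≈ 620.83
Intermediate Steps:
b(r) = 5 + r
(90 + ((33 + 1/(31 - 25)) + b(-4)))*T(2) = (90 + ((33 + 1/(31 - 25)) + (5 - 4)))*5 = (90 + ((33 + 1/6) + 1))*5 = (90 + ((33 + ⅙) + 1))*5 = (90 + (199/6 + 1))*5 = (90 + 205/6)*5 = (745/6)*5 = 3725/6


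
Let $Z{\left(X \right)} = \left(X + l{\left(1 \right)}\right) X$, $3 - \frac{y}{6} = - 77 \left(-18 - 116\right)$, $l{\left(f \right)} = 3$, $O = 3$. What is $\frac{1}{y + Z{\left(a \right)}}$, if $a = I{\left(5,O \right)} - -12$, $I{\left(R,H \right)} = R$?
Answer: $- \frac{1}{61550} \approx -1.6247 \cdot 10^{-5}$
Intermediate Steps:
$a = 17$ ($a = 5 - -12 = 5 + 12 = 17$)
$y = -61890$ ($y = 18 - 6 \left(- 77 \left(-18 - 116\right)\right) = 18 - 6 \left(\left(-77\right) \left(-134\right)\right) = 18 - 61908 = -61890$)
$Z{\left(X \right)} = X \left(3 + X\right)$ ($Z{\left(X \right)} = \left(X + 3\right) X = \left(3 + X\right) X = X \left(3 + X\right)$)
$\frac{1}{y + Z{\left(a \right)}} = \frac{1}{-61890 + 17 \left(3 + 17\right)} = \frac{1}{-61890 + 17 \cdot 20} = \frac{1}{-61890 + 340} = \frac{1}{-61550} = - \frac{1}{61550}$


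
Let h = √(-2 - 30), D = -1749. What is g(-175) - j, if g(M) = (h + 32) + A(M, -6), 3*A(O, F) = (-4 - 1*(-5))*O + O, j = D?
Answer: 4993/3 + 4*I*√2 ≈ 1664.3 + 5.6569*I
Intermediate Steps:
j = -1749
A(O, F) = 2*O/3 (A(O, F) = ((-4 - 1*(-5))*O + O)/3 = ((-4 + 5)*O + O)/3 = (1*O + O)/3 = (O + O)/3 = (2*O)/3 = 2*O/3)
h = 4*I*√2 (h = √(-32) = 4*I*√2 ≈ 5.6569*I)
g(M) = 32 + 2*M/3 + 4*I*√2 (g(M) = (4*I*√2 + 32) + 2*M/3 = (32 + 4*I*√2) + 2*M/3 = 32 + 2*M/3 + 4*I*√2)
g(-175) - j = (32 + (⅔)*(-175) + 4*I*√2) - 1*(-1749) = (32 - 350/3 + 4*I*√2) + 1749 = (-254/3 + 4*I*√2) + 1749 = 4993/3 + 4*I*√2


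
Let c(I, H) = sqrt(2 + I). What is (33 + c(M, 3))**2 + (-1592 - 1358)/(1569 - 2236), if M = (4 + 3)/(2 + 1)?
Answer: 2196610/2001 + 22*sqrt(39) ≈ 1235.1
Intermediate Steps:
M = 7/3 ≈ 2.3333
(33 + c(M, 3))**2 + (-1592 - 1358)/(1569 - 2236) = (33 + sqrt(2 + 7/3))**2 + (-1592 - 1358)/(1569 - 2236) = (33 + sqrt(13/3))**2 - 2950/(-667) = (33 + sqrt(39)/3)**2 - 2950*(-1/667) = (33 + sqrt(39)/3)**2 + 2950/667 = 2950/667 + (33 + sqrt(39)/3)**2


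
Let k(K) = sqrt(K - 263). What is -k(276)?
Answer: -sqrt(13) ≈ -3.6056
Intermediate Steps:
k(K) = sqrt(-263 + K)
-k(276) = -sqrt(-263 + 276) = -sqrt(13)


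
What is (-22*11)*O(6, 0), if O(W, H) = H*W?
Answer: 0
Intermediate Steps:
(-22*11)*O(6, 0) = (-22*11)*(0*6) = -242*0 = 0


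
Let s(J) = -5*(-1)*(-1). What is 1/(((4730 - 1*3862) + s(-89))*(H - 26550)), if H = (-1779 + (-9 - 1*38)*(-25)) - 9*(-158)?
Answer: -1/22206716 ≈ -4.5031e-8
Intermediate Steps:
s(J) = -5 (s(J) = 5*(-1) = -5)
H = 818 (H = (-1779 + (-9 - 38)*(-25)) + 1422 = (-1779 - 47*(-25)) + 1422 = (-1779 + 1175) + 1422 = -604 + 1422 = 818)
1/(((4730 - 1*3862) + s(-89))*(H - 26550)) = 1/(((4730 - 1*3862) - 5)*(818 - 26550)) = 1/(((4730 - 3862) - 5)*(-25732)) = 1/((868 - 5)*(-25732)) = 1/(863*(-25732)) = 1/(-22206716) = -1/22206716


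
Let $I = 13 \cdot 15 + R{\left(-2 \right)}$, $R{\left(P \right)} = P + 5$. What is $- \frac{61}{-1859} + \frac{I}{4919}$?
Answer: $\frac{668141}{9144421} \approx 0.073065$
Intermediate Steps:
$R{\left(P \right)} = 5 + P$
$I = 198$ ($I = 13 \cdot 15 + \left(5 - 2\right) = 195 + 3 = 198$)
$- \frac{61}{-1859} + \frac{I}{4919} = - \frac{61}{-1859} + \frac{198}{4919} = \left(-61\right) \left(- \frac{1}{1859}\right) + 198 \cdot \frac{1}{4919} = \frac{61}{1859} + \frac{198}{4919} = \frac{668141}{9144421}$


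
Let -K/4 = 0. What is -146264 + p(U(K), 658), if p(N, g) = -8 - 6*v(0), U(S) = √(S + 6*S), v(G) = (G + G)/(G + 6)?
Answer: -146272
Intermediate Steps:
v(G) = 2*G/(6 + G) (v(G) = (2*G)/(6 + G) = 2*G/(6 + G))
K = 0 (K = -4*0 = 0)
U(S) = √7*√S (U(S) = √(7*S) = √7*√S)
p(N, g) = -8 (p(N, g) = -8 - 12*0/(6 + 0) = -8 - 12*0/6 = -8 - 6*0 = -8 + 0 = -8)
-146264 + p(U(K), 658) = -146264 - 8 = -146272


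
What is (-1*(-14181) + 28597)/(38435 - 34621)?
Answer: 21389/1907 ≈ 11.216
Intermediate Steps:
(-1*(-14181) + 28597)/(38435 - 34621) = (14181 + 28597)/3814 = 42778*(1/3814) = 21389/1907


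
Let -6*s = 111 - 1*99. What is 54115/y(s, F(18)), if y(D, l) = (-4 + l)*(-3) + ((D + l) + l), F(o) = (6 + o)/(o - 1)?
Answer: 919955/146 ≈ 6301.1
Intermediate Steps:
s = -2 (s = -(111 - 1*99)/6 = -(111 - 99)/6 = -⅙*12 = -2)
F(o) = (6 + o)/(-1 + o)
y(D, l) = 12 + D - l (y(D, l) = (12 - 3*l) + (D + 2*l) = 12 + D - l)
54115/y(s, F(18)) = 54115/(12 - 2 - (6 + 18)/(-1 + 18)) = 54115/(12 - 2 - 24/17) = 54115/(146/17) = 54115*(17/146) = 919955/146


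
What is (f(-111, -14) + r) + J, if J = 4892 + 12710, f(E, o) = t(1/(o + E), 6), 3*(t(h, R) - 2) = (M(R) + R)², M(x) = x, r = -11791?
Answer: 5861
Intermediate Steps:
t(h, R) = 2 + 4*R²/3 (t(h, R) = 2 + (R + R)²/3 = 2 + (2*R)²/3 = 2 + (4*R²)/3 = 2 + 4*R²/3)
f(E, o) = 50 (f(E, o) = 2 + (4/3)*6² = 2 + (4/3)*36 = 2 + 48 = 50)
J = 17602
(f(-111, -14) + r) + J = (50 - 11791) + 17602 = -11741 + 17602 = 5861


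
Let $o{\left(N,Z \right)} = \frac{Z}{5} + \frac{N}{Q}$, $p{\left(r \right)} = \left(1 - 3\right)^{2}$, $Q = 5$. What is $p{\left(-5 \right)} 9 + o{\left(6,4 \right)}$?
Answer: $38$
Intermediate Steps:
$p{\left(r \right)} = 4$ ($p{\left(r \right)} = \left(-2\right)^{2} = 4$)
$o{\left(N,Z \right)} = \frac{N}{5} + \frac{Z}{5}$ ($o{\left(N,Z \right)} = \frac{Z}{5} + \frac{N}{5} = \frac{N}{5} + \frac{Z}{5}$)
$p{\left(-5 \right)} 9 + o{\left(6,4 \right)} = 4 \cdot 9 + \left(\frac{1}{5} \cdot 6 + \frac{1}{5} \cdot 4\right) = 36 + \left(\frac{6}{5} + \frac{4}{5}\right) = 36 + 2 = 38$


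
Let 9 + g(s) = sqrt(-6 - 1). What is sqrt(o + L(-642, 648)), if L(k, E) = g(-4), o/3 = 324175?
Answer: sqrt(972516 + I*sqrt(7)) ≈ 986.16 + 0.001*I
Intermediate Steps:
g(s) = -9 + I*sqrt(7) (g(s) = -9 + sqrt(-6 - 1) = -9 + sqrt(-7) = -9 + I*sqrt(7))
o = 972525 (o = 3*324175 = 972525)
L(k, E) = -9 + I*sqrt(7)
sqrt(o + L(-642, 648)) = sqrt(972525 + (-9 + I*sqrt(7))) = sqrt(972516 + I*sqrt(7))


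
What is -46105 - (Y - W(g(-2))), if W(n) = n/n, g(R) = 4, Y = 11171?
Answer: -57275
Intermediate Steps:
W(n) = 1
-46105 - (Y - W(g(-2))) = -46105 - (11171 - 1*1) = -46105 - (11171 - 1) = -46105 - 1*11170 = -46105 - 11170 = -57275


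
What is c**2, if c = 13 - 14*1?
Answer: 1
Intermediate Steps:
c = -1 (c = 13 - 14 = -1)
c**2 = (-1)**2 = 1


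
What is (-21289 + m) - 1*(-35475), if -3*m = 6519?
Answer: 12013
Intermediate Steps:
m = -2173 (m = -1/3*6519 = -2173)
(-21289 + m) - 1*(-35475) = (-21289 - 2173) - 1*(-35475) = -23462 + 35475 = 12013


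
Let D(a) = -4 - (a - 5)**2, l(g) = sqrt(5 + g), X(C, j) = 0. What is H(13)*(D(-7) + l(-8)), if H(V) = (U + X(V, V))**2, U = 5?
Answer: -3700 + 25*I*sqrt(3) ≈ -3700.0 + 43.301*I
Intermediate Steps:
H(V) = 25 (H(V) = (5 + 0)**2 = 5**2 = 25)
D(a) = -4 - (-5 + a)**2
H(13)*(D(-7) + l(-8)) = 25*((-4 - (-5 - 7)**2) + sqrt(5 - 8)) = 25*((-4 - 1*(-12)**2) + sqrt(-3)) = 25*((-4 - 1*144) + I*sqrt(3)) = 25*((-4 - 144) + I*sqrt(3)) = 25*(-148 + I*sqrt(3)) = -3700 + 25*I*sqrt(3)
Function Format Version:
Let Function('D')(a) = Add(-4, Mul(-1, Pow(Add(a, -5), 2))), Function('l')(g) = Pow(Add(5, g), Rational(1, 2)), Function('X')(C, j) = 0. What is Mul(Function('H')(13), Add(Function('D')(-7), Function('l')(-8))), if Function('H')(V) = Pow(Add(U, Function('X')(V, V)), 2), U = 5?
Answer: Add(-3700, Mul(25, I, Pow(3, Rational(1, 2)))) ≈ Add(-3700.0, Mul(43.301, I))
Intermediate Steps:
Function('H')(V) = 25 (Function('H')(V) = Pow(Add(5, 0), 2) = Pow(5, 2) = 25)
Function('D')(a) = Add(-4, Mul(-1, Pow(Add(-5, a), 2)))
Mul(Function('H')(13), Add(Function('D')(-7), Function('l')(-8))) = Mul(25, Add(Add(-4, Mul(-1, Pow(Add(-5, -7), 2))), Pow(Add(5, -8), Rational(1, 2)))) = Mul(25, Add(Add(-4, Mul(-1, Pow(-12, 2))), Pow(-3, Rational(1, 2)))) = Mul(25, Add(Add(-4, Mul(-1, 144)), Mul(I, Pow(3, Rational(1, 2))))) = Mul(25, Add(Add(-4, -144), Mul(I, Pow(3, Rational(1, 2))))) = Mul(25, Add(-148, Mul(I, Pow(3, Rational(1, 2))))) = Add(-3700, Mul(25, I, Pow(3, Rational(1, 2))))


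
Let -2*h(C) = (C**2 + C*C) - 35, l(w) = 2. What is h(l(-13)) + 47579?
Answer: 95185/2 ≈ 47593.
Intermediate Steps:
h(C) = 35/2 - C**2 (h(C) = -((C**2 + C*C) - 35)/2 = -((C**2 + C**2) - 35)/2 = -(2*C**2 - 35)/2 = -(-35 + 2*C**2)/2 = 35/2 - C**2)
h(l(-13)) + 47579 = (35/2 - 1*2**2) + 47579 = (35/2 - 1*4) + 47579 = (35/2 - 4) + 47579 = 27/2 + 47579 = 95185/2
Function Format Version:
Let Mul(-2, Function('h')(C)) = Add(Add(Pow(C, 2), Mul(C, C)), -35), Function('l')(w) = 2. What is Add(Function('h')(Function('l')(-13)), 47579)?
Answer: Rational(95185, 2) ≈ 47593.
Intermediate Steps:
Function('h')(C) = Add(Rational(35, 2), Mul(-1, Pow(C, 2))) (Function('h')(C) = Mul(Rational(-1, 2), Add(Add(Pow(C, 2), Mul(C, C)), -35)) = Mul(Rational(-1, 2), Add(Add(Pow(C, 2), Pow(C, 2)), -35)) = Mul(Rational(-1, 2), Add(Mul(2, Pow(C, 2)), -35)) = Mul(Rational(-1, 2), Add(-35, Mul(2, Pow(C, 2)))) = Add(Rational(35, 2), Mul(-1, Pow(C, 2))))
Add(Function('h')(Function('l')(-13)), 47579) = Add(Add(Rational(35, 2), Mul(-1, Pow(2, 2))), 47579) = Add(Add(Rational(35, 2), Mul(-1, 4)), 47579) = Add(Add(Rational(35, 2), -4), 47579) = Add(Rational(27, 2), 47579) = Rational(95185, 2)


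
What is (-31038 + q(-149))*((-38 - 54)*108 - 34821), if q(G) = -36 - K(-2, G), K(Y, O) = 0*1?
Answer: 1390779018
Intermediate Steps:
K(Y, O) = 0
q(G) = -36 (q(G) = -36 - 1*0 = -36 + 0 = -36)
(-31038 + q(-149))*((-38 - 54)*108 - 34821) = (-31038 - 36)*((-38 - 54)*108 - 34821) = -31074*(-92*108 - 34821) = -31074*(-9936 - 34821) = -31074*(-44757) = 1390779018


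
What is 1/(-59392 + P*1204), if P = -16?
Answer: -1/78656 ≈ -1.2714e-5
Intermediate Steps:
1/(-59392 + P*1204) = 1/(-59392 - 16*1204) = 1/(-59392 - 19264) = 1/(-78656) = -1/78656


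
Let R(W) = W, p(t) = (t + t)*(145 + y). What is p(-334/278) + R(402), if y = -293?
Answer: 105310/139 ≈ 757.63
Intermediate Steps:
p(t) = -296*t (p(t) = (t + t)*(145 - 293) = (2*t)*(-148) = -296*t)
p(-334/278) + R(402) = -(-98864)/278 + 402 = -296*(-167/139) + 402 = 49432/139 + 402 = 105310/139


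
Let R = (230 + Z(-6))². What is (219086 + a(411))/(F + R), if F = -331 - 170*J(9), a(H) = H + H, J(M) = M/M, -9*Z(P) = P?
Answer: 1979172/474355 ≈ 4.1723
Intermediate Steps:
Z(P) = -P/9
J(M) = 1
a(H) = 2*H
F = -501 (F = -331 - 170*1 = -331 - 170 = -501)
R = 478864/9 (R = (230 - ⅑*(-6))² = (230 + ⅔)² = (692/3)² = 478864/9 ≈ 53207.)
(219086 + a(411))/(F + R) = (219086 + 2*411)/(-501 + 478864/9) = (219086 + 822)/(474355/9) = 219908*(9/474355) = 1979172/474355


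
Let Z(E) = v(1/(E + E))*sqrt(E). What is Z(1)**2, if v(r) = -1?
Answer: 1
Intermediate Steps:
Z(E) = -sqrt(E)
Z(1)**2 = (-sqrt(1))**2 = (-1*1)**2 = (-1)**2 = 1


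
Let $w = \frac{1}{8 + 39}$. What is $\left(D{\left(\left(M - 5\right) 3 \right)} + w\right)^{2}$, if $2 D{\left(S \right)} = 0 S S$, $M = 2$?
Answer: $\frac{1}{2209} \approx 0.00045269$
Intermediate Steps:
$D{\left(S \right)} = 0$ ($D{\left(S \right)} = \frac{0 S S}{2} = \frac{0 S}{2} = \frac{1}{2} \cdot 0 = 0$)
$w = \frac{1}{47} \approx 0.021277$
$\left(D{\left(\left(M - 5\right) 3 \right)} + w\right)^{2} = \left(0 + \frac{1}{47}\right)^{2} = \left(\frac{1}{47}\right)^{2} = \frac{1}{2209}$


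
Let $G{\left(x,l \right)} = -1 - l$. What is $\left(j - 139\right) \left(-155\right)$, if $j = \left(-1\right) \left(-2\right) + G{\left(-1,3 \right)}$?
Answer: $21855$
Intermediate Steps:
$j = -2$ ($j = \left(-1\right) \left(-2\right) - 4 = 2 - 4 = -2$)
$\left(j - 139\right) \left(-155\right) = \left(-2 - 139\right) \left(-155\right) = \left(-141\right) \left(-155\right) = 21855$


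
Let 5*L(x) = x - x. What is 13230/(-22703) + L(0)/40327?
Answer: -13230/22703 ≈ -0.58274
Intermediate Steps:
L(x) = 0 (L(x) = (x - x)/5 = (⅕)*0 = 0)
13230/(-22703) + L(0)/40327 = 13230/(-22703) + 0/40327 = 13230*(-1/22703) + 0*(1/40327) = -13230/22703 + 0 = -13230/22703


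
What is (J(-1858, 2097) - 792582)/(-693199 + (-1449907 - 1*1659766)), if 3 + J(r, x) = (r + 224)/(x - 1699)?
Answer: 19715654/94596441 ≈ 0.20842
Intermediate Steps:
J(r, x) = -3 + (224 + r)/(-1699 + x) (J(r, x) = -3 + (r + 224)/(x - 1699) = -3 + (224 + r)/(-1699 + x))
(J(-1858, 2097) - 792582)/(-693199 + (-1449907 - 1*1659766)) = ((5321 - 1858 - 3*2097)/(-1699 + 2097) - 792582)/(-693199 + (-1449907 - 1*1659766)) = ((5321 - 1858 - 6291)/398 - 792582)/(-693199 + (-1449907 - 1659766)) = ((1/398)*(-2828) - 792582)/(-693199 - 3109673) = (-1414/199 - 792582)/(-3802872) = -157725232/199*(-1/3802872) = 19715654/94596441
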